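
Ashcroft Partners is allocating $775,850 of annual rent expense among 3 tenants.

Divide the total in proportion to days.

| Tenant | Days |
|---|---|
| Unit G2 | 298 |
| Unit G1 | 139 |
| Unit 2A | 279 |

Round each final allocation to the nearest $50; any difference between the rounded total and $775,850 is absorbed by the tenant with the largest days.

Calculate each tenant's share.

Unit G2: $322,950 | Unit G1: $150,600 | Unit 2A: $302,300

Combined days = 716.
Proportional shares: Unit G2 298/716 × $775,850 = 322,909.64; Unit G1 139/716 × $775,850 = 150,618.92; Unit 2A 279/716 × $775,850 = 302,321.44.
Rounded to nearest $50: Unit G2 $322,900; Unit G1 $150,600; Unit 2A $302,300. Sum = $775,800.
Difference $775,850 − $775,800 = +$50 applied to largest days (Unit G2): Unit G2 becomes $322,950.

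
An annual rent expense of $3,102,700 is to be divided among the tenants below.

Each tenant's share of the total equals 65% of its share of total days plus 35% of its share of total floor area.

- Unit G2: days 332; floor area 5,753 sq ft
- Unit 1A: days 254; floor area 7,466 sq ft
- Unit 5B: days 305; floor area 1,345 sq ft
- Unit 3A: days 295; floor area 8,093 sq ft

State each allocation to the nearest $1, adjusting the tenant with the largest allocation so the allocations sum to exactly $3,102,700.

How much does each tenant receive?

Days total 1,186; floor area total 22,657.
Blended shares (65% days + 35% floor area): Unit G2 0.2708; Unit 1A 0.2545; Unit 5B 0.1879; Unit 3A 0.2867.
Pro-rata amounts: Unit G2 840,295.38; Unit 1A 789,762.59; Unit 5B 583,108.28; Unit 3A 889,533.75.
At nearest $1: Unit G2 $840,295; Unit 1A $789,763; Unit 5B $583,108; Unit 3A $889,534. Sum = $3,102,700.
Rounded total matches; no reconciliation needed.

Unit G2: $840,295; Unit 1A: $789,763; Unit 5B: $583,108; Unit 3A: $889,534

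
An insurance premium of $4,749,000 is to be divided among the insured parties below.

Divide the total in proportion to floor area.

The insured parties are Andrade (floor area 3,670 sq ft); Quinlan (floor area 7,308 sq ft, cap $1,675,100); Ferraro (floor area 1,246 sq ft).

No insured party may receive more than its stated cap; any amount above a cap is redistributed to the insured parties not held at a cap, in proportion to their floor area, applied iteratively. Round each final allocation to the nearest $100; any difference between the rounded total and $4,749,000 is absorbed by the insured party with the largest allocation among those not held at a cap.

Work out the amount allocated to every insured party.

Sum of floor area: 12,224.
Unconstrained shares: Andrade 1,425,787.79; Quinlan 2,839,143.65; Ferraro 484,068.55.
Held at cap: Quinlan ($1,675,100); residual $3,073,900 reallocated over remaining floor area 4,916.
Remaining shares: Andrade 2,294,795.16 → $2,294,800; Ferraro 779,104.84 → $779,100.

Andrade: $2,294,800 | Quinlan: $1,675,100 | Ferraro: $779,100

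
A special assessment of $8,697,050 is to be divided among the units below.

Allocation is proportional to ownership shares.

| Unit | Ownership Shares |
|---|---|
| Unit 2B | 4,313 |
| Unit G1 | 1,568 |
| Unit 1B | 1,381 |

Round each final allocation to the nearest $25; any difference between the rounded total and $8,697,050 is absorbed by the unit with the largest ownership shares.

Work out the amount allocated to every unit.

Unit 2B: $5,165,300 | Unit G1: $1,877,850 | Unit 1B: $1,653,900

Ownership shares total: 4,313 + 1,568 + 1,381 = 7,262.
Unrounded shares: Unit 2B 5,165,295.60; Unit G1 1,877,853.81; Unit 1B 1,653,900.59.
Rounded to nearest $25: Unit 2B $5,165,300; Unit G1 $1,877,850; Unit 1B $1,653,900. Sum = $8,697,050.
No rounding difference to absorb.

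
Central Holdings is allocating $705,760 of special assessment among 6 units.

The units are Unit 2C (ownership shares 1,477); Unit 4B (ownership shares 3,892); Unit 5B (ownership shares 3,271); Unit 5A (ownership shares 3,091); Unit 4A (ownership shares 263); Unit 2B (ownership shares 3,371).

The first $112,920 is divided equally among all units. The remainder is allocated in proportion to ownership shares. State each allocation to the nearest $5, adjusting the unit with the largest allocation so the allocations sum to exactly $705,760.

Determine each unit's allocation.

$112,920 shared equally gives $18,820 per unit.
Remainder $592,840 by ownership shares (total 15,365): Unit 2C 56,988.26 → $56,990; Unit 4B 150,168.13 → $150,170; Unit 5B 126,207.59 → $126,210; Unit 5A 119,262.51 → $119,265; Unit 4A 10,147.54 → $10,150; Unit 2B 130,065.97 → $130,065.
Rounding difference −$10 on remainder applied to Unit 4B.
Totals: Unit 2C $18,820 + $56,990 = $75,810; Unit 4B $18,820 + $150,160 = $168,980; Unit 5B $18,820 + $126,210 = $145,030; Unit 5A $18,820 + $119,265 = $138,085; Unit 4A $18,820 + $10,150 = $28,970; Unit 2B $18,820 + $130,065 = $148,885.

Unit 2C: $75,810 · Unit 4B: $168,980 · Unit 5B: $145,030 · Unit 5A: $138,085 · Unit 4A: $28,970 · Unit 2B: $148,885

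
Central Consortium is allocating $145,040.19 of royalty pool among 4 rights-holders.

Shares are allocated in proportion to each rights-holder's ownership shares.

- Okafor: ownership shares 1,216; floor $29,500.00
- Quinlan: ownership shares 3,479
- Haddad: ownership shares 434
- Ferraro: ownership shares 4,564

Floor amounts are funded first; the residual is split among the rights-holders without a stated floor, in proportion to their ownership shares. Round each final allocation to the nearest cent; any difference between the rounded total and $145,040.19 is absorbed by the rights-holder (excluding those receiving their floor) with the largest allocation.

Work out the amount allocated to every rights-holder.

Guaranteed amounts: Okafor $29,500.00. Balance $115,540.19.
Balance split over remaining ownership shares 8,477: Quinlan 47,418.2283 → $47,418.23; Haddad 5,915.3524 → $5,915.35; Ferraro 62,206.6093 → $62,206.61.

Okafor: $29,500.00; Quinlan: $47,418.23; Haddad: $5,915.35; Ferraro: $62,206.61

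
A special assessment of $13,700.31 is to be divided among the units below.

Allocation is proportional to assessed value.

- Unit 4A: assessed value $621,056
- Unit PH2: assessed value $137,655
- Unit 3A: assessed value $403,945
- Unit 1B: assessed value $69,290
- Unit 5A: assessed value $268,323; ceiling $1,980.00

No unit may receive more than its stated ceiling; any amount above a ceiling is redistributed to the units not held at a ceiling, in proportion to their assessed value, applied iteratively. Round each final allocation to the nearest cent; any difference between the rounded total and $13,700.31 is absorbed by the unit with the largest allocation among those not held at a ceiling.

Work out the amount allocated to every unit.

Unit 4A: $5,908.52 | Unit PH2: $1,309.60 | Unit 3A: $3,842.99 | Unit 1B: $659.20 | Unit 5A: $1,980.00

Sum of assessed value: 1,500,269.
Pro-rata shares before constraints: Unit 4A 5,671.4227; Unit PH2 1,257.0520; Unit 3A 3,688.7863; Unit 1B 632.7495; Unit 5A 2,450.2994.
Cap binds for Unit 5A ($1,980.00); balance $11,720.31 reallocated over remaining assessed value 1,231,946.
Shares after redistribution: Unit 4A 5,908.5129 → $5,908.51; Unit PH2 1,309.6023 → $1,309.60; Unit 3A 3,842.9936 → $3,842.99; Unit 1B 659.2012 → $659.20.
Rounding difference +$0.01 applied to Unit 4A → $5,908.52.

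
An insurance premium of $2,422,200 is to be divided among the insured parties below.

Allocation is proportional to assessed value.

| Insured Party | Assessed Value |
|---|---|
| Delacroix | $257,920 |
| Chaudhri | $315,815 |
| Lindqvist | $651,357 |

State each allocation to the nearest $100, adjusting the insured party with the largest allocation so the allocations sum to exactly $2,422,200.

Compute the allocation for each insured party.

Combined assessed value = 1,225,092.
Unrounded shares: Delacroix 257,920/1,225,092 × $2,422,200 = 509,948.50; Chaudhri 315,815/1,225,092 × $2,422,200 = 624,416.04; Lindqvist 651,357/1,225,092 × $2,422,200 = 1,287,835.46.
At nearest $100: Delacroix $509,900; Chaudhri $624,400; Lindqvist $1,287,800. Sum = $2,422,100.
Difference $2,422,200 − $2,422,100 = +$100 applied to largest allocation (Lindqvist): Lindqvist becomes $1,287,900.

Delacroix: $509,900 | Chaudhri: $624,400 | Lindqvist: $1,287,900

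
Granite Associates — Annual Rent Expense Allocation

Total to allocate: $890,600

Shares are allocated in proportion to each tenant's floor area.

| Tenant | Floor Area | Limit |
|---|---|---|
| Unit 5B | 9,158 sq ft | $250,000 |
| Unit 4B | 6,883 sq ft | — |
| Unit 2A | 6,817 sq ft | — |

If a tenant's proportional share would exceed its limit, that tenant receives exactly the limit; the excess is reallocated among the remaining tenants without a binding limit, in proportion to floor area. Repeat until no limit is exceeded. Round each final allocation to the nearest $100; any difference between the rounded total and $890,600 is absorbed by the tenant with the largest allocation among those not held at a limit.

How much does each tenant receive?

Total floor area = 22,858.
Unconstrained shares: Unit 5B 356,816.64; Unit 4B 268,177.43; Unit 2A 265,605.92.
Held at cap: Unit 5B ($250,000); residual $640,600 reallocated over remaining floor area 13,700.
Remaining shares: Unit 4B 321,843.05 → $321,800; Unit 2A 318,756.95 → $318,800.

Unit 5B: $250,000 | Unit 4B: $321,800 | Unit 2A: $318,800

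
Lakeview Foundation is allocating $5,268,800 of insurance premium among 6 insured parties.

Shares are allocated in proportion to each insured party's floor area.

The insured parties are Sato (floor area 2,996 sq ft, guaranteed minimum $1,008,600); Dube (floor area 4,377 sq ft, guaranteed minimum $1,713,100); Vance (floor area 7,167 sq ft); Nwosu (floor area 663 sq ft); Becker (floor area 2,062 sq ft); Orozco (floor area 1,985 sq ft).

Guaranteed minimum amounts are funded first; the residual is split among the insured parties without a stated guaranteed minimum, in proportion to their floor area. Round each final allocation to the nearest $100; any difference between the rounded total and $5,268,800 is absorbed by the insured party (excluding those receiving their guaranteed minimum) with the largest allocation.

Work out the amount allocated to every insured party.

Minimums first: Sato $1,008,600; Dube $1,713,100. Remaining pool $2,547,100.
Remaining pool split over remaining floor area 11,877: Vance 1,537,009.83 → $1,537,000; Nwosu 142,184.67 → $142,200; Becker 442,209.33 → $442,200; Orozco 425,696.18 → $425,700.

Sato: $1,008,600 | Dube: $1,713,100 | Vance: $1,537,000 | Nwosu: $142,200 | Becker: $442,200 | Orozco: $425,700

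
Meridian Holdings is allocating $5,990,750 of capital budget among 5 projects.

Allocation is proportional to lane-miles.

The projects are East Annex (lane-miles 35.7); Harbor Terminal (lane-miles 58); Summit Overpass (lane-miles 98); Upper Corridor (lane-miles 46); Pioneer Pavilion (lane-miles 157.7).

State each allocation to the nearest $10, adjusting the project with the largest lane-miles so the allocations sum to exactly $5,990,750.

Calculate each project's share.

East Annex: $540,890 | Harbor Terminal: $878,760 | Summit Overpass: $1,484,810 | Upper Corridor: $696,950 | Pioneer Pavilion: $2,389,340

Sum of lane-miles: 395.4.
Proportional shares: East Annex 35.7/395.4 × $5,990,750 = 540,894.73; Harbor Terminal 58/395.4 × $5,990,750 = 878,764.54; Summit Overpass 98/395.4 × $5,990,750 = 1,484,809.05; Upper Corridor 46/395.4 × $5,990,750 = 696,951.19; Pioneer Pavilion 157.7/395.4 × $5,990,750 = 2,389,330.49.
At nearest $10: East Annex $540,890; Harbor Terminal $878,760; Summit Overpass $1,484,810; Upper Corridor $696,950; Pioneer Pavilion $2,389,330. Sum = $5,990,740.
Difference $5,990,750 − $5,990,740 = +$10 applied to largest lane-miles (Pioneer Pavilion): Pioneer Pavilion becomes $2,389,340.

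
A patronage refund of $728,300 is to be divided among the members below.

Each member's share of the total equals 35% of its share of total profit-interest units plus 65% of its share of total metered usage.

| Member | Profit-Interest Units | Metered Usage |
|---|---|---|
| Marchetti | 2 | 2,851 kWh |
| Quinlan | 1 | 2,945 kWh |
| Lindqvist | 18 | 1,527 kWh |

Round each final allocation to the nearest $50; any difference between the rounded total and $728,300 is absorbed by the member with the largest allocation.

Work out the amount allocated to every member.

Marchetti: $208,600 | Quinlan: $202,500 | Lindqvist: $317,200

Profit-interest units total 21; metered usage total 7,323.
Blended shares (35% profit-interest units + 65% metered usage): Marchetti 0.2864; Quinlan 0.2781; Lindqvist 0.4355.
Proportional shares: Marchetti 208,579.43; Quinlan 202,517.72; Lindqvist 317,202.85.
Rounded to nearest $50: Marchetti $208,600; Quinlan $202,500; Lindqvist $317,200. Sum = $728,300.
No rounding difference to absorb.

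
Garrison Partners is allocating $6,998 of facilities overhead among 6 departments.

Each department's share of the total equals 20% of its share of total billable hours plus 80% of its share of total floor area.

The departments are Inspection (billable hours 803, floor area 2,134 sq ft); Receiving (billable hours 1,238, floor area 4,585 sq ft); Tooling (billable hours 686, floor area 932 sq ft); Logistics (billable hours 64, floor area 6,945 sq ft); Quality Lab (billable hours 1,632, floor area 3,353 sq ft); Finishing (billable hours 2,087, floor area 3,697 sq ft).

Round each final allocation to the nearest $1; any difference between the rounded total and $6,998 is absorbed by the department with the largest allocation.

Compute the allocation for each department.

Billable hours total 6,510; floor area total 21,646.
Blended shares (20% billable hours + 80% floor area): Inspection 0.1035; Receiving 0.2075; Tooling 0.0555; Logistics 0.2586; Quality Lab 0.1741; Finishing 0.2008.
Raw shares: Inspection 724.56; Receiving 1,452.00; Tooling 388.53; Logistics 1,809.98; Quality Lab 1,218.07; Finishing 1,404.86.
Rounded to nearest $1: Inspection $725; Receiving $1,452; Tooling $389; Logistics $1,810; Quality Lab $1,218; Finishing $1,405. Sum = $6,999.
Difference $6,998 − $6,999 = −$1 applied to largest allocation (Logistics): Logistics becomes $1,809.

Inspection: $725 | Receiving: $1,452 | Tooling: $389 | Logistics: $1,809 | Quality Lab: $1,218 | Finishing: $1,405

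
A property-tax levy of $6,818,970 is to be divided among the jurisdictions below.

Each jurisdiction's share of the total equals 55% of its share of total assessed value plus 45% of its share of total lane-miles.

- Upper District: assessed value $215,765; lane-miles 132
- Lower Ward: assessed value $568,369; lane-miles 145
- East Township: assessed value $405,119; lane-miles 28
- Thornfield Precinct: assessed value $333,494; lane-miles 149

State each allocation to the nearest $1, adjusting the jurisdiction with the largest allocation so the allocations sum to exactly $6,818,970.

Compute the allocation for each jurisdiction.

Upper District: $1,423,590 · Lower Ward: $2,379,898 · East Township: $1,187,032 · Thornfield Precinct: $1,828,450

Assessed value total 1,522,747; lane-miles total 454.
Composite weights (55% assessed value + 45% lane-miles): Upper District 0.2088; Lower Ward 0.3490; East Township 0.1741; Thornfield Precinct 0.2681.
Raw shares: Upper District 1,423,589.72; Lower Ward 2,379,897.56; East Township 1,187,032.47; Thornfield Precinct 1,828,450.25.
After rounding ($1): Upper District $1,423,590; Lower Ward $2,379,898; East Township $1,187,032; Thornfield Precinct $1,828,450. Sum = $6,818,970.
Rounded total matches; no reconciliation needed.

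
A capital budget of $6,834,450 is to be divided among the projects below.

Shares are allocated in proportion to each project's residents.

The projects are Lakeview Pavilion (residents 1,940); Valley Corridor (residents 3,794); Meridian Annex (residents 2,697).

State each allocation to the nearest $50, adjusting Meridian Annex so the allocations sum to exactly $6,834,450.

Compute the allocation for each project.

Lakeview Pavilion: $1,572,650 · Valley Corridor: $3,075,550 · Meridian Annex: $2,186,250

Total residents = 8,431.
Raw shares: Lakeview Pavilion 1,940/8,431 × $6,834,450 = 1,572,628.75; Valley Corridor 3,794/8,431 × $6,834,450 = 3,075,543.03; Meridian Annex 2,697/8,431 × $6,834,450 = 2,186,278.22.
After rounding ($50): Lakeview Pavilion $1,572,650; Valley Corridor $3,075,550; Meridian Annex $2,186,300. Sum = $6,834,500.
Difference $6,834,450 − $6,834,500 = −$50 applied to Meridian Annex: Meridian Annex becomes $2,186,250.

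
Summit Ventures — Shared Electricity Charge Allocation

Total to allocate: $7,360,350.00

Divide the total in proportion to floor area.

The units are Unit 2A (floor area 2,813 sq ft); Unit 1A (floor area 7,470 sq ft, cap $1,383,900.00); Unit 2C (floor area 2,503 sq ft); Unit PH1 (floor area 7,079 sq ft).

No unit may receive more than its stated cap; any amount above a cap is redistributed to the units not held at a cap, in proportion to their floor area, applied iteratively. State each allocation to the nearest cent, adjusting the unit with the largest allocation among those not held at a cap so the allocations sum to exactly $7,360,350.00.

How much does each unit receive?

Unit 2A: $1,356,333.51; Unit 1A: $1,383,900.00; Unit 2C: $1,206,861.99; Unit PH1: $3,413,254.50

Floor area total: 19,865.
Proportional shares (ignoring caps): Unit 2A 1,042,268.5401; Unit 1A 2,767,773.1941; Unit 2C 927,407.8052; Unit PH1 2,622,900.4606.
Held at cap: Unit 1A ($1,383,900.00); remaining pool $5,976,450.00 reallocated over remaining floor area 12,395.
Remaining shares: Unit 2A 1,356,333.5095 → $1,356,333.51; Unit 2C 1,206,861.9887 → $1,206,861.99; Unit PH1 3,413,254.5018 → $3,413,254.50.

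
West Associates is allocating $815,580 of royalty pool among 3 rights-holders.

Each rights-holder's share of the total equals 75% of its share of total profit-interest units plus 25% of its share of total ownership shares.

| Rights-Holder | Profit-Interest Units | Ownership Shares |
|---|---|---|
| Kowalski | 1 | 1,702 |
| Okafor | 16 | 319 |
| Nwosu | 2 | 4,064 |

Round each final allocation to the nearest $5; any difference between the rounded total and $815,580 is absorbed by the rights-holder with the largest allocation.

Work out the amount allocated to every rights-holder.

Totals — profit-interest units 19, ownership shares 6,085.
Composite weights (75% profit-interest units + 25% ownership shares): Kowalski 0.1094; Okafor 0.6447; Nwosu 0.2459.
Unrounded shares: Kowalski 89,224.23; Okafor 525,792.15; Nwosu 200,563.62.
After rounding ($5): Kowalski $89,225; Okafor $525,790; Nwosu $200,565. Sum = $815,580.
Rounded total matches; no reconciliation needed.

Kowalski: $89,225; Okafor: $525,790; Nwosu: $200,565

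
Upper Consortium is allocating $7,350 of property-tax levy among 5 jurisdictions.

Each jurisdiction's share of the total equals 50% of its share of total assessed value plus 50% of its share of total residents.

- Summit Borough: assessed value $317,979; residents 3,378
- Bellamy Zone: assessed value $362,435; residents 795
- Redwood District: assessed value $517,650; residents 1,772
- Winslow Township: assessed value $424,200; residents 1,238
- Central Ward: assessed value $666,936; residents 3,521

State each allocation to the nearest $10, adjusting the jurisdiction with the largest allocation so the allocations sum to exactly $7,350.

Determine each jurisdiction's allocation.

Summit Borough: $1,670 | Bellamy Zone: $850 | Redwood District: $1,440 | Winslow Township: $1,110 | Central Ward: $2,280

Totals — assessed value 2,289,200, residents 10,704.
Composite weights (50% assessed value + 50% residents): Summit Borough 0.2272; Bellamy Zone 0.1163; Redwood District 0.1958; Winslow Township 0.1505; Central Ward 0.3101.
Raw shares: Summit Borough 1,670.24; Bellamy Zone 854.79; Redwood District 1,439.40; Winslow Township 1,106.04; Central Ward 2,279.54.
After rounding ($10): Summit Borough $1,670; Bellamy Zone $850; Redwood District $1,440; Winslow Township $1,110; Central Ward $2,280. Sum = $7,350.
Sum already equals the total — no adjustment.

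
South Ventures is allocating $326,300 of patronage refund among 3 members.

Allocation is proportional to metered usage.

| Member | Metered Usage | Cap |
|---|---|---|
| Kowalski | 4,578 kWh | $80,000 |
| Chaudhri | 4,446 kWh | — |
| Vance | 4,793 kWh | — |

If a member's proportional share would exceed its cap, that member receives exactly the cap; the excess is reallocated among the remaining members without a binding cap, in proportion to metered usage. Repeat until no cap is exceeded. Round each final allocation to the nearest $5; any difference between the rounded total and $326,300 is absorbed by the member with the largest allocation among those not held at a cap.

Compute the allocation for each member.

Sum of metered usage: 13,817.
Proportional shares (ignoring caps): Kowalski 108,113.30; Chaudhri 104,996.00; Vance 113,190.70.
Held at cap: Kowalski ($80,000); residual $246,300 reallocated over remaining metered usage 9,239.
Redistributed shares: Chaudhri 118,524.71 → $118,525; Vance 127,775.29 → $127,775.

Kowalski: $80,000; Chaudhri: $118,525; Vance: $127,775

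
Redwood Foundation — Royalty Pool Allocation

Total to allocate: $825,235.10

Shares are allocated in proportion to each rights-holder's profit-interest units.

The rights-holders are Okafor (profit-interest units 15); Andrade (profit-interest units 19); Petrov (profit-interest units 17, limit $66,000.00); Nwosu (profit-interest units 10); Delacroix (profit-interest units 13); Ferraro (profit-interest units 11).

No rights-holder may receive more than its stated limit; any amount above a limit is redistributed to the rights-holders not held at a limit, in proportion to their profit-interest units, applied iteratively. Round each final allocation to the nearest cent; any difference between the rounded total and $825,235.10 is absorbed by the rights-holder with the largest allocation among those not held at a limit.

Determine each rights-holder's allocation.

Total profit-interest units = 85.
Proportional shares (ignoring caps): Okafor 145,629.7235; Andrade 184,464.3165; Petrov 165,047.0200; Nwosu 97,086.4824; Delacroix 126,212.4271; Ferraro 106,795.1306.
Capped: Petrov ($66,000.00); balance $759,235.10 reallocated over remaining profit-interest units 68.
Redistributed shares: Okafor 167,478.3309 → $167,478.33; Andrade 212,139.2191 → $212,139.22; Nwosu 111,652.2206 → $111,652.22; Delacroix 145,147.8868 → $145,147.89; Ferraro 122,817.4426 → $122,817.44.

Okafor: $167,478.33; Andrade: $212,139.22; Petrov: $66,000.00; Nwosu: $111,652.22; Delacroix: $145,147.89; Ferraro: $122,817.44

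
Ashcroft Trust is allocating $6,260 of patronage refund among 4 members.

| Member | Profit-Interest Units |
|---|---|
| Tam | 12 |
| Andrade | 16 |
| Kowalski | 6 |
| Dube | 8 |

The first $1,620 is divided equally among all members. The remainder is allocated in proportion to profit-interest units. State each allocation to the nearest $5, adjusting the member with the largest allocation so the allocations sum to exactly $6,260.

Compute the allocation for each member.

$1,620 shared equally gives $405 per member.
Remainder $4,640 by profit-interest units (total 42): Tam 1,325.71 → $1,325; Andrade 1,767.62 → $1,770; Kowalski 662.86 → $665; Dube 883.81 → $885.
Rounding difference −$5 on remainder applied to Andrade.
Totals: Tam $405 + $1,325 = $1,730; Andrade $405 + $1,765 = $2,170; Kowalski $405 + $665 = $1,070; Dube $405 + $885 = $1,290.

Tam: $1,730; Andrade: $2,170; Kowalski: $1,070; Dube: $1,290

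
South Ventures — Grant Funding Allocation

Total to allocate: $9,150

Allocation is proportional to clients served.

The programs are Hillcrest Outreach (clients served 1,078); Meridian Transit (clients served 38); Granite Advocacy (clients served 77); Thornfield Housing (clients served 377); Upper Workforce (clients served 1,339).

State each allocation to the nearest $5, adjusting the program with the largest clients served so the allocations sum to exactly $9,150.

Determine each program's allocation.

Hillcrest Outreach: $3,390; Meridian Transit: $120; Granite Advocacy: $240; Thornfield Housing: $1,185; Upper Workforce: $4,215

Total clients served = 2,909.
Proportional shares: Hillcrest Outreach 1,078/2,909 × $9,150 = 3,390.75; Meridian Transit 38/2,909 × $9,150 = 119.53; Granite Advocacy 77/2,909 × $9,150 = 242.20; Thornfield Housing 377/2,909 × $9,150 = 1,185.82; Upper Workforce 1,339/2,909 × $9,150 = 4,211.71.
After rounding ($5): Hillcrest Outreach $3,390; Meridian Transit $120; Granite Advocacy $240; Thornfield Housing $1,185; Upper Workforce $4,210. Sum = $9,145.
Difference $9,150 − $9,145 = +$5 applied to largest clients served (Upper Workforce): Upper Workforce becomes $4,215.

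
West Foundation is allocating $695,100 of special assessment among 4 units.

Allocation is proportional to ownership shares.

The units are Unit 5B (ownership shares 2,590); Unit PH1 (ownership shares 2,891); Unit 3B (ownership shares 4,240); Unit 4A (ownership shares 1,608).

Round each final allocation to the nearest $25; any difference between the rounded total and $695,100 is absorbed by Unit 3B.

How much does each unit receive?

Ownership shares total: 11,329.
Proportional shares: Unit 5B 2,590/11,329 × $695,100 = 158,911.55; Unit PH1 2,891/11,329 × $695,100 = 177,379.65; Unit 3B 4,240/11,329 × $695,100 = 260,148.65; Unit 4A 1,608/11,329 × $695,100 = 98,660.15.
At nearest $25: Unit 5B $158,900; Unit PH1 $177,375; Unit 3B $260,150; Unit 4A $98,650. Sum = $695,075.
Difference $695,100 − $695,075 = +$25 applied to Unit 3B: Unit 3B becomes $260,175.

Unit 5B: $158,900 · Unit PH1: $177,375 · Unit 3B: $260,175 · Unit 4A: $98,650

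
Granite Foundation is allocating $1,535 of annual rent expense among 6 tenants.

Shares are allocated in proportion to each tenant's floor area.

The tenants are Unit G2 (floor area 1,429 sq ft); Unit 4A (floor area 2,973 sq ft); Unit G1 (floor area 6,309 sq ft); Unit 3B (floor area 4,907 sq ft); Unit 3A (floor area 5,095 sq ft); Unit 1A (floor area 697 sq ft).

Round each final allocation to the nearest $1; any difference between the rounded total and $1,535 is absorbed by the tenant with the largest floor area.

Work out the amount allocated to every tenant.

Sum of floor area: 21,410.
Unrounded shares: Unit G2 1,429/21,410 × $1,535 = 102.45; Unit 4A 2,973/21,410 × $1,535 = 213.15; Unit G1 6,309/21,410 × $1,535 = 452.33; Unit 3B 4,907/21,410 × $1,535 = 351.81; Unit 3A 5,095/21,410 × $1,535 = 365.29; Unit 1A 697/21,410 × $1,535 = 49.97.
At nearest $1: Unit G2 $102; Unit 4A $213; Unit G1 $452; Unit 3B $352; Unit 3A $365; Unit 1A $50. Sum = $1,534.
Difference $1,535 − $1,534 = +$1 applied to largest floor area (Unit G1): Unit G1 becomes $453.

Unit G2: $102; Unit 4A: $213; Unit G1: $453; Unit 3B: $352; Unit 3A: $365; Unit 1A: $50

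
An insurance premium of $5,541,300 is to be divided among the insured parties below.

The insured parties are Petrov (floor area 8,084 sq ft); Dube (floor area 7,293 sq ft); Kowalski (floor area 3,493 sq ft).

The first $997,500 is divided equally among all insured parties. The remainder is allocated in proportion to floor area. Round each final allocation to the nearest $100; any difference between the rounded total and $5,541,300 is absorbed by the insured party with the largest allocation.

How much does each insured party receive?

First tranche $997,500 split equally: $332,500 each.
Remainder $4,543,800 by floor area (total 18,870): Petrov 1,946,586.07 → $1,946,600; Dube 1,756,117.30 → $1,756,100; Kowalski 841,096.63 → $841,100.
Totals: Petrov $332,500 + $1,946,600 = $2,279,100; Dube $332,500 + $1,756,100 = $2,088,600; Kowalski $332,500 + $841,100 = $1,173,600.

Petrov: $2,279,100 · Dube: $2,088,600 · Kowalski: $1,173,600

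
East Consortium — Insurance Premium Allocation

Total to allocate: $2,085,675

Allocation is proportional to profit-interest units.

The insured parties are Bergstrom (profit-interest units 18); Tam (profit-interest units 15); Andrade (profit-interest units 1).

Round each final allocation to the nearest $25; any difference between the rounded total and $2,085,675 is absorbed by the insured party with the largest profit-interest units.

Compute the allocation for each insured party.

Sum of profit-interest units: 18 + 15 + 1 = 34.
Pro-rata amounts: Bergstrom 1,104,180.88; Tam 920,150.74; Andrade 61,343.38.
Rounded to nearest $25: Bergstrom $1,104,175; Tam $920,150; Andrade $61,350. Sum = $2,085,675.
Rounded total matches; no reconciliation needed.

Bergstrom: $1,104,175 | Tam: $920,150 | Andrade: $61,350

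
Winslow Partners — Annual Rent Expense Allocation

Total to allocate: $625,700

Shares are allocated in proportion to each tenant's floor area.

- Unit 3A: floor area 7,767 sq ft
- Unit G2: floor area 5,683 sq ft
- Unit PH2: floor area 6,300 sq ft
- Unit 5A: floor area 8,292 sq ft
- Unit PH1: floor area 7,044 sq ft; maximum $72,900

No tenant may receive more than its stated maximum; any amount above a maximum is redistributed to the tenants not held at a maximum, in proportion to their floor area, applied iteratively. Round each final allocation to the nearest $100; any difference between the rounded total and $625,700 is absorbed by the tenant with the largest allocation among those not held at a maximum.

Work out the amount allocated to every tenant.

Floor area total: 35,086.
Unconstrained shares: Unit 3A 138,511.43; Unit G2 101,346.78; Unit PH2 112,349.94; Unit 5A 147,873.92; Unit PH1 125,617.93.
Held at cap: Unit PH1 ($72,900); remaining pool $552,800 reallocated over remaining floor area 28,042.
Shares after redistribution: Unit 3A 153,113.10 → $153,100; Unit G2 112,030.61 → $112,000; Unit PH2 124,193.71 → $124,200; Unit 5A 163,462.58 → $163,500.

Unit 3A: $153,100 · Unit G2: $112,000 · Unit PH2: $124,200 · Unit 5A: $163,500 · Unit PH1: $72,900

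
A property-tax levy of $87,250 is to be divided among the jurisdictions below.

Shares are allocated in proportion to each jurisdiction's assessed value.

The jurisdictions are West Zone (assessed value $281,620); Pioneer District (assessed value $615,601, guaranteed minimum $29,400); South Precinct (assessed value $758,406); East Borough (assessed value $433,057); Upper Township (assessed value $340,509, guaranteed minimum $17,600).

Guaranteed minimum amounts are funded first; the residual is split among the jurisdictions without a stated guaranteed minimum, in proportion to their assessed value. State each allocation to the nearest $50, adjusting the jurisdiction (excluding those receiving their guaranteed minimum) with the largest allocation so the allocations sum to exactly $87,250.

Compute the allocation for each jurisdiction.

West Zone: $7,700; Pioneer District: $29,400; South Precinct: $20,700; East Borough: $11,850; Upper Township: $17,600

Minimums first: Pioneer District $29,400; Upper Township $17,600. Remaining pool $40,250.
Remaining pool split over remaining assessed value 1,473,083: West Zone 7,694.89 → $7,700; South Precinct 20,722.42 → $20,700; East Borough 11,832.70 → $11,850.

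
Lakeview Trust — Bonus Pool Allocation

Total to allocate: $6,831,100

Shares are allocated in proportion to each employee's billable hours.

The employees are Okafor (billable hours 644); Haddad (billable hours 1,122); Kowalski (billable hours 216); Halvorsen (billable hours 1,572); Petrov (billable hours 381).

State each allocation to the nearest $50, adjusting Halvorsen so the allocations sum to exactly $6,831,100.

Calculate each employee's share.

Okafor: $1,117,950 · Haddad: $1,947,750 · Kowalski: $374,950 · Halvorsen: $2,729,050 · Petrov: $661,400

Total billable hours = 3,935.
Unrounded shares: Okafor 644/3,935 × $6,831,100 = 1,117,974.18; Haddad 1,122/3,935 × $6,831,100 = 1,947,774.89; Kowalski 216/3,935 × $6,831,100 = 374,972.71; Halvorsen 1,572/3,935 × $6,831,100 = 2,728,968.03; Petrov 381/3,935 × $6,831,100 = 661,410.19.
Rounded to nearest $50: Okafor $1,117,950; Haddad $1,947,750; Kowalski $374,950; Halvorsen $2,728,950; Petrov $661,400. Sum = $6,831,000.
Difference $6,831,100 − $6,831,000 = +$100 applied to Halvorsen: Halvorsen becomes $2,729,050.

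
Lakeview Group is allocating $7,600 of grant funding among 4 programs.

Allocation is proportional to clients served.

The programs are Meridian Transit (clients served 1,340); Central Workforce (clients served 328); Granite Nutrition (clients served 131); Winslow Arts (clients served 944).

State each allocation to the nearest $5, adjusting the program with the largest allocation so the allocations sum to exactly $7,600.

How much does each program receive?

Sum of clients served: 2,743.
Pro-rata amounts: Meridian Transit 1,340/2,743 × $7,600 = 3,712.72; Central Workforce 328/2,743 × $7,600 = 908.79; Granite Nutrition 131/2,743 × $7,600 = 362.96; Winslow Arts 944/2,743 × $7,600 = 2,615.53.
After rounding ($5): Meridian Transit $3,715; Central Workforce $910; Granite Nutrition $365; Winslow Arts $2,615. Sum = $7,605.
Difference $7,600 − $7,605 = −$5 applied to largest allocation (Meridian Transit): Meridian Transit becomes $3,710.

Meridian Transit: $3,710 | Central Workforce: $910 | Granite Nutrition: $365 | Winslow Arts: $2,615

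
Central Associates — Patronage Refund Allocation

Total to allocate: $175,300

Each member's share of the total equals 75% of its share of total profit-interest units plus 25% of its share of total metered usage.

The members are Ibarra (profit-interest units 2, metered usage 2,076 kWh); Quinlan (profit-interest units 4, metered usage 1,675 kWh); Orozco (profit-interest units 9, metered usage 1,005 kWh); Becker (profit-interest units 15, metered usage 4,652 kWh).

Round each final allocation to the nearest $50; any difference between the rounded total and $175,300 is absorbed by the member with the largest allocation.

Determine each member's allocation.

Totals — profit-interest units 30, metered usage 9,408.
Composite weights (75% profit-interest units + 25% metered usage): Ibarra 0.1052; Quinlan 0.1445; Orozco 0.2517; Becker 0.4986.
Pro-rata amounts: Ibarra 18,435.57; Quinlan 25,332.60; Orozco 44,124.06; Becker 87,407.77.
At nearest $50: Ibarra $18,450; Quinlan $25,350; Orozco $44,100; Becker $87,400. Sum = $175,300.
No rounding difference to absorb.

Ibarra: $18,450 | Quinlan: $25,350 | Orozco: $44,100 | Becker: $87,400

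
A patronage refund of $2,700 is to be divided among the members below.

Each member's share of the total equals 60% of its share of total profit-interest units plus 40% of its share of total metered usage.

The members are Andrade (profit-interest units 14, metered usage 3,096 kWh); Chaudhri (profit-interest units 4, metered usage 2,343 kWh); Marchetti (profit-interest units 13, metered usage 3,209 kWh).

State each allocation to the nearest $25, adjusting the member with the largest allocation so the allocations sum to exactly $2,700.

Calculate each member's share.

Profit-interest units total 31; metered usage total 8,648.
Composite weights (60% profit-interest units + 40% metered usage): Andrade 0.4142; Chaudhri 0.1858; Marchetti 0.4000.
Pro-rata amounts: Andrade 1,118.25; Chaudhri 501.64; Marchetti 1,080.11.
After rounding ($25): Andrade $1,125; Chaudhri $500; Marchetti $1,075. Sum = $2,700.
Sum already equals the total — no adjustment.

Andrade: $1,125 | Chaudhri: $500 | Marchetti: $1,075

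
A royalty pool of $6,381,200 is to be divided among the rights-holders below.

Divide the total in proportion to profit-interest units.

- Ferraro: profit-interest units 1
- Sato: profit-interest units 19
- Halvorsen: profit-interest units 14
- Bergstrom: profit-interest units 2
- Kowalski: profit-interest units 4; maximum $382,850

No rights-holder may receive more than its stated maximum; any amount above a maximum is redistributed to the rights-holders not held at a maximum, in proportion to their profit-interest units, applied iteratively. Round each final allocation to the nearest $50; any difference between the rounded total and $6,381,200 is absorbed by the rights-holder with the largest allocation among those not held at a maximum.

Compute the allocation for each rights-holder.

Combined profit-interest units = 40.
Pro-rata shares before constraints: Ferraro 159,530.00; Sato 3,031,070.00; Halvorsen 2,233,420.00; Bergstrom 319,060.00; Kowalski 638,120.00.
Capped: Kowalski ($382,850); residual $5,998,350 reallocated over remaining profit-interest units 36.
Redistributed shares: Ferraro 166,620.83 → $166,600; Sato 3,165,795.83 → $3,165,800; Halvorsen 2,332,691.67 → $2,332,700; Bergstrom 333,241.67 → $333,250.

Ferraro: $166,600 | Sato: $3,165,800 | Halvorsen: $2,332,700 | Bergstrom: $333,250 | Kowalski: $382,850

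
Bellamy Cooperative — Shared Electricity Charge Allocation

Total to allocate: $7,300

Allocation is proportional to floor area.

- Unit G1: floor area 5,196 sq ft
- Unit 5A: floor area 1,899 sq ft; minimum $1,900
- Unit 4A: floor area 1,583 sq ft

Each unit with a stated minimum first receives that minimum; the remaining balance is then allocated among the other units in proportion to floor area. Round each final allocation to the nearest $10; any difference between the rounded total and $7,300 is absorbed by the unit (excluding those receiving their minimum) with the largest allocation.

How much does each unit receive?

Unit G1: $4,140 | Unit 5A: $1,900 | Unit 4A: $1,260

Fund the minimums — Unit 5A $1,900. Remaining pool $5,400.
Remaining pool split over remaining floor area 6,779: Unit G1 4,139.02 → $4,140; Unit 4A 1,260.98 → $1,260.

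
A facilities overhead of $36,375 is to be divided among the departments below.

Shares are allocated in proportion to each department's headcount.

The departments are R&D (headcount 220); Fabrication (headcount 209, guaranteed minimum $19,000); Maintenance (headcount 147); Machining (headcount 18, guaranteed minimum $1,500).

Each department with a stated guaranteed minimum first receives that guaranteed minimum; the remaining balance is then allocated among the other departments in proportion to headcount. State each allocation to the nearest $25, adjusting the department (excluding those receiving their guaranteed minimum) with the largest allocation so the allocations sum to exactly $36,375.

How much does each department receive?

Minimums first: Fabrication $19,000; Machining $1,500. Balance $15,875.
Balance split over remaining headcount 367: R&D 9,516.35 → $9,525; Maintenance 6,358.65 → $6,350.

R&D: $9,525 · Fabrication: $19,000 · Maintenance: $6,350 · Machining: $1,500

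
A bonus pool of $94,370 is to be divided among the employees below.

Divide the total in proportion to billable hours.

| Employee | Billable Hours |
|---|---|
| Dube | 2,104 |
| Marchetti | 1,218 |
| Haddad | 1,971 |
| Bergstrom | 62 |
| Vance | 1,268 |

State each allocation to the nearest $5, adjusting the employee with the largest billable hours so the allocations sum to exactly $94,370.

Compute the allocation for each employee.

Dube: $29,975 · Marchetti: $17,355 · Haddad: $28,085 · Bergstrom: $885 · Vance: $18,070

Combined billable hours = 2,104 + 1,218 + 1,971 + 62 + 1,268 = 6,623.
Pro-rata amounts: Dube 29,979.54; Marchetti 17,355.07; Haddad 28,084.44; Bergstrom 883.43; Vance 18,067.52.
Rounded to nearest $5: Dube $29,980; Marchetti $17,355; Haddad $28,085; Bergstrom $885; Vance $18,070. Sum = $94,375.
Difference $94,370 − $94,375 = −$5 applied to largest billable hours (Dube): Dube becomes $29,975.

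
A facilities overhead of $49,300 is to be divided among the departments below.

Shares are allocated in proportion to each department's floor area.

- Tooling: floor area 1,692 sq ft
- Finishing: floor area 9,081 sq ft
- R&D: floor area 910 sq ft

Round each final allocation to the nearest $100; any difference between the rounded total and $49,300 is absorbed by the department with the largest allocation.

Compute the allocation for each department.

Tooling: $7,100 | Finishing: $38,400 | R&D: $3,800

Combined floor area = 11,683.
Proportional shares: Tooling 1,692/11,683 × $49,300 = 7,139.91; Finishing 9,081/11,683 × $49,300 = 38,320.06; R&D 910/11,683 × $49,300 = 3,840.02.
At nearest $100: Tooling $7,100; Finishing $38,300; R&D $3,800. Sum = $49,200.
Difference $49,300 − $49,200 = +$100 applied to largest allocation (Finishing): Finishing becomes $38,400.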